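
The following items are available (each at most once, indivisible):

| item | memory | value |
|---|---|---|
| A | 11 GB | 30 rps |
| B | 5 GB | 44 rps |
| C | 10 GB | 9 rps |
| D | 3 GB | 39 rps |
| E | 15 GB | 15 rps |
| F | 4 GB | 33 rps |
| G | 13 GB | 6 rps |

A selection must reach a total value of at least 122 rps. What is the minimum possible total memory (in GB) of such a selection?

22

Subsets with value ≥ 122, sorted by total memory:
- B+C+D+F: memory 22, value 125
- A+B+D+F: memory 23, value 146
- B+D+F+G: memory 25, value 122
Minimum memory: 22 GB.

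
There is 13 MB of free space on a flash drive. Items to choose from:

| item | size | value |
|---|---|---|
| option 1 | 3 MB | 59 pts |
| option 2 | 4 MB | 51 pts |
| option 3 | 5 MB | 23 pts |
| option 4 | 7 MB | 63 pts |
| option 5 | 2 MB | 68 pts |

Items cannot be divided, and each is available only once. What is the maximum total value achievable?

Check high-value combinations within 13 MB:
- option 1+option 4+option 5: size 3+7+2=12, value 59+63+68=190
- option 2+option 4+option 5: size 4+7+2=13, value 51+63+68=182
- option 1+option 2+option 5: size 3+4+2=9, value 59+51+68=178
- option 1+option 3+option 5: size 3+5+2=10, value 59+23+68=150
Best: 190 pts.

190 pts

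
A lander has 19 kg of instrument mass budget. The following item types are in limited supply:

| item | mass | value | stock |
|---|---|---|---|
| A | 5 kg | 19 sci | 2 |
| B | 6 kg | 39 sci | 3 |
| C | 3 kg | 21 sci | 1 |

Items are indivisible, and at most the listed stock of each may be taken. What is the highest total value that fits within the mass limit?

117 sci

Best selections within mass 19 and stock limits:
- 3×B: mass 18, value 117
- 2×B + 1×C: mass 15, value 99
- 2×A + 1×B + 1×C: mass 19, value 98
Best: 117 sci.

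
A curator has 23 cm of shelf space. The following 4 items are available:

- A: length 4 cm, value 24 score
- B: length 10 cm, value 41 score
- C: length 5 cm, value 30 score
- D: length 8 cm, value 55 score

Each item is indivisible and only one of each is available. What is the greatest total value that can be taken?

Check high-value combinations within 23 cm:
- B+C+D: length 10+5+8=23, value 41+30+55=126
- A+B+D: length 4+10+8=22, value 24+41+55=120
- A+C+D: length 4+5+8=17, value 24+30+55=109
- B+D: length 10+8=18, value 41+55=96
Best: 126 score.

126 score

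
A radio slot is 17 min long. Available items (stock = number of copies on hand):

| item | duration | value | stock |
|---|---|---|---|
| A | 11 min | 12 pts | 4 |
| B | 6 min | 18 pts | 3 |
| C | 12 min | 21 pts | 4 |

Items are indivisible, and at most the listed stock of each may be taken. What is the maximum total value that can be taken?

Top feasible selections:
- 2×B: duration 12, value 36
- 1×A + 1×B: duration 17, value 30
- 1×C: duration 12, value 21
Best: 36 pts.

36 pts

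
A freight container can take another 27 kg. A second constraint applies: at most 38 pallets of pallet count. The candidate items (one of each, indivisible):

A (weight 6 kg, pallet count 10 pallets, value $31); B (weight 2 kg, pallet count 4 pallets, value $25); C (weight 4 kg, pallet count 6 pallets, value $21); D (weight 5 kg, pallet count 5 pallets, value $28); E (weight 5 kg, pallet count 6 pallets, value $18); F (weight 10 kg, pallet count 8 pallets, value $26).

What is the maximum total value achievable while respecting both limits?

Feasible sets respecting both limits:
- A+B+C+D+F: weight 27, pallet count 33, value 131
- A+B+C+D+E: weight 22, pallet count 31, value 123
- A+B+C+E+F: weight 27, pallet count 34, value 121
- B+C+D+E+F: weight 26, pallet count 29, value 118
Best: $131.

$131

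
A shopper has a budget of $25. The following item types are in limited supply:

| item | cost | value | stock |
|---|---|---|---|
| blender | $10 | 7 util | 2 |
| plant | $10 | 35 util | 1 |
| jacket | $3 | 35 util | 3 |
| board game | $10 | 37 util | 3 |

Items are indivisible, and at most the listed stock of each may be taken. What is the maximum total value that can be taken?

Top feasible selections:
- 3×jacket + 1×board game: cost 19, value 142
- 1×plant + 3×jacket: cost 19, value 140
- 1×blender + 3×jacket: cost 19, value 112
- 1×jacket + 2×board game: cost 23, value 109
Best: 142 util.

142 util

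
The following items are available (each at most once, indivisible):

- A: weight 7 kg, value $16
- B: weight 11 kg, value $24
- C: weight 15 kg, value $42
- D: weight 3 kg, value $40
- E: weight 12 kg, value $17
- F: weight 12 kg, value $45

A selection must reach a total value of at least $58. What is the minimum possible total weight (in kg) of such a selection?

14

Subsets with value ≥ 58, sorted by total weight:
- B+D: weight 14, value 64
- D+F: weight 15, value 85
Minimum weight: 14 kg.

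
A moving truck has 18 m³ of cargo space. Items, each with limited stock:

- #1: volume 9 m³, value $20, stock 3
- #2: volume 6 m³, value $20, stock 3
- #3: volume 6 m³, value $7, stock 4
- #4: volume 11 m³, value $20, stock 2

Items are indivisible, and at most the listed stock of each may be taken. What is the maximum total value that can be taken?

Top feasible selections:
- 3×#2: volume 18, value 60
- 2×#2 + 1×#3: volume 18, value 47
Best: $60.

$60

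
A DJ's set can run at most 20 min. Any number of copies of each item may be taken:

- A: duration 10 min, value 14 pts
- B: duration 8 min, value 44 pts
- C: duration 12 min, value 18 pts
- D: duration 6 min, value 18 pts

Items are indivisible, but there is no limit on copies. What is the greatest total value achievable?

Best value-per-unit is B at 44/8, and filling with it alone uses duration 2×8=16. No mix of the others beats 2×44 = 88.

88 pts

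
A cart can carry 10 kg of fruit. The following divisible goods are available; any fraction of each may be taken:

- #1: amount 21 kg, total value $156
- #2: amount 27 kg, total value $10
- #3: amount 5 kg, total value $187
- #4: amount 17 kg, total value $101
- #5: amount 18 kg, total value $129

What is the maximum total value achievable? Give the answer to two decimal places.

224.14

Take in order of value per unit:
- #3 (187/5 per unit): all 5 → value 187, running total 187.00
- #1 (156/21 per unit): 5 of 21 → value 5×156/21 = 37.1429, running total 224.14
Total 224.14.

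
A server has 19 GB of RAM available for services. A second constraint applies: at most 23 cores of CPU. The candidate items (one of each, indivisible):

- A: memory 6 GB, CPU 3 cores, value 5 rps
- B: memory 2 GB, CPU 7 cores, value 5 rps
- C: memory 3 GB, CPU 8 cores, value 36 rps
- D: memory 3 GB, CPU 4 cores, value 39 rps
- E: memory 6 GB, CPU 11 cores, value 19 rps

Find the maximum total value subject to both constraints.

94 rps

Feasible sets respecting both limits:
- C+D+E: memory 12, CPU 23, value 94
- A+B+C+D: memory 14, CPU 22, value 85
- A+C+D: memory 12, CPU 15, value 80
Best: 94 rps.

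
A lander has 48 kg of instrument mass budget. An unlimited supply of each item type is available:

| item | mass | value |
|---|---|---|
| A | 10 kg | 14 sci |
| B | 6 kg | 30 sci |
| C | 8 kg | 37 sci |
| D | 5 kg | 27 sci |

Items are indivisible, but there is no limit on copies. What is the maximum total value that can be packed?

253 sci

Best value-per-unit is D at 27/5; filling with it alone gives 9×27 = 243.
Optimal mix: 1×C + 8×D → mass 48, value 253.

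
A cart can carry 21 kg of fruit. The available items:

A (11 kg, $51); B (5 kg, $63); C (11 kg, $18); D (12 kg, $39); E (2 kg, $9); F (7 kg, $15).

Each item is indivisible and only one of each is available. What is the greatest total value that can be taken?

Check high-value combinations within 21 kg:
- A+B+E: weight 11+5+2=18, value 51+63+9=123
- A+B: weight 11+5=16, value 51+63=114
- B+D+E: weight 5+12+2=19, value 63+39+9=111
- B+D: weight 5+12=17, value 63+39=102
- B+C+E: weight 5+11+2=18, value 63+18+9=90
Best: $123.

$123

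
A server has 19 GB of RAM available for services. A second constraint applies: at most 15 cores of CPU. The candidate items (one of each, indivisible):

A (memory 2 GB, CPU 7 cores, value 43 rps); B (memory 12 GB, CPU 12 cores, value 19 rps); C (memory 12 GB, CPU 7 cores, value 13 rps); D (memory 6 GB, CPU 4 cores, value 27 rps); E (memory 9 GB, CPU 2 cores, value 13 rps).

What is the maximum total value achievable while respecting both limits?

83 rps

Feasible sets respecting both limits:
- A+D+E: memory 17, CPU 13, value 83
- A+D: memory 8, CPU 11, value 70
- A+C: memory 14, CPU 14, value 56
Best: 83 rps.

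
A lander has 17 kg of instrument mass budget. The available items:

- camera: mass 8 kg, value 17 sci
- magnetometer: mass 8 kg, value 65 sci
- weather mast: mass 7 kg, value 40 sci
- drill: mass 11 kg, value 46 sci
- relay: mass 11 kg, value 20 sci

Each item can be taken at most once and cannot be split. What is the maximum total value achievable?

Check high-value combinations within 17 kg:
- magnetometer+weather mast: mass 8+7=15, value 65+40=105
- camera+magnetometer: mass 8+8=16, value 17+65=82
- magnetometer: mass 8, value 65
Best: 105 sci.

105 sci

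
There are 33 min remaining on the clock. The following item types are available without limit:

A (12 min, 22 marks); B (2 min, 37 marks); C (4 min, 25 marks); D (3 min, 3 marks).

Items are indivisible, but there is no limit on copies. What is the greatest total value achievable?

Best value-per-unit is B at 37/2, and filling with it alone uses time 16×2=32. No mix of the others beats 16×37 = 592.

592 marks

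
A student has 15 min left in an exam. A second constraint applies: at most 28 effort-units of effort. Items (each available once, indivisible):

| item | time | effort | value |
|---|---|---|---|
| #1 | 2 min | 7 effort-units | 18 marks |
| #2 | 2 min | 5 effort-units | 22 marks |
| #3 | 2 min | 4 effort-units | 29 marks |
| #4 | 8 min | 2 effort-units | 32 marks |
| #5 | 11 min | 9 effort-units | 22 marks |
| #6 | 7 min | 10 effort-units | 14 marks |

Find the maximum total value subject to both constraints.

Feasible sets respecting both limits:
- #1+#2+#3+#4: time 14, effort 18, value 101
- #2+#3+#4: time 12, effort 11, value 83
- #1+#2+#3+#6: time 13, effort 26, value 83
- #1+#3+#4: time 12, effort 13, value 79
Best: 101 marks.

101 marks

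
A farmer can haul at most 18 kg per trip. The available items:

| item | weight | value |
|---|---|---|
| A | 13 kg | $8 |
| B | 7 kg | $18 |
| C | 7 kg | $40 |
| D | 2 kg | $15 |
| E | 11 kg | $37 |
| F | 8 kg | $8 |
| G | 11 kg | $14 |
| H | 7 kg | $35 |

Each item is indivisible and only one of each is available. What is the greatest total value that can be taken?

$90

This is a 0/1 knapsack; check combinations near the capacity.
- C+D+H: weight 7+2+7=16, value 40+15+35=90
- C+E: weight 7+11=18, value 40+37=77
- C+H: weight 7+7=14, value 40+35=75
- B+C+D: weight 7+7+2=16, value 18+40+15=73
Best: $90.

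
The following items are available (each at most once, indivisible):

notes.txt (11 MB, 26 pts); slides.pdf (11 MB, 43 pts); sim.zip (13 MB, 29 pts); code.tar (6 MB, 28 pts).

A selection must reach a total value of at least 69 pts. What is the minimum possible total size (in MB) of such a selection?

Subsets with value ≥ 69, sorted by total size:
- slides.pdf+code.tar: size 17, value 71
- notes.txt+slides.pdf: size 22, value 69
Minimum size: 17 MB.

17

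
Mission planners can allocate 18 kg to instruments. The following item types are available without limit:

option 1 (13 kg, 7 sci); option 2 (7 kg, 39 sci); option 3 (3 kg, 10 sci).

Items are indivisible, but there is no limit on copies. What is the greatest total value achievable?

88 sci

Best value-per-unit is option 2 at 39/7; filling with it alone gives 2×39 = 78.
Optimal mix: 2×option 2 + 1×option 3 → mass 17, value 88.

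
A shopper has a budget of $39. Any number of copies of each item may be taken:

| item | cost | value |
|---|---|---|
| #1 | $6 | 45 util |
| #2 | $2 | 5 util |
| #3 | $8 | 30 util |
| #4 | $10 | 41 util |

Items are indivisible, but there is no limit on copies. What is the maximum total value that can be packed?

275 util

Best value-per-unit is #1 at 45/6; filling with it alone gives 6×45 = 270.
Optimal mix: 6×#1 + 1×#2 → cost 38, value 275.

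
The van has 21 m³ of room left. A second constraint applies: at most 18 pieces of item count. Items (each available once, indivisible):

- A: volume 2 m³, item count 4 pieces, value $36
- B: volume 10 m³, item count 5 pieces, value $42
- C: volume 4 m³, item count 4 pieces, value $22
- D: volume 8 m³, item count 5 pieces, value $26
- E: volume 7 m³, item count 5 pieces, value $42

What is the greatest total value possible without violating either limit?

$126

Feasible sets respecting both limits:
- A+C+D+E: volume 21, item count 18, value 126
- A+B+E: volume 19, item count 14, value 120
- B+C+E: volume 21, item count 14, value 106
Best: $126.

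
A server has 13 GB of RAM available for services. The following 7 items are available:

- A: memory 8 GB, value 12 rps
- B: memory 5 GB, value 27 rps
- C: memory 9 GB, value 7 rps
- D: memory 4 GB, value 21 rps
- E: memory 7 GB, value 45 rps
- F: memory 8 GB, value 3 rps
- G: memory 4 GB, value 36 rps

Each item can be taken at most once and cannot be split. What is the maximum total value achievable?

84 rps

Check high-value combinations within 13 GB:
- B+D+G: memory 5+4+4=13, value 27+21+36=84
- E+G: memory 7+4=11, value 45+36=81
- B+E: memory 5+7=12, value 27+45=72
- D+E: memory 4+7=11, value 21+45=66
- B+G: memory 5+4=9, value 27+36=63
Best: 84 rps.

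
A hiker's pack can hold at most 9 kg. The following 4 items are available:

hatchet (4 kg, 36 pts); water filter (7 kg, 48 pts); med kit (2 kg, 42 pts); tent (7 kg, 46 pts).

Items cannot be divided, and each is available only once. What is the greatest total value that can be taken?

90 pts

Check high-value combinations within 9 kg:
- water filter+med kit: weight 7+2=9, value 48+42=90
- med kit+tent: weight 2+7=9, value 42+46=88
- hatchet+med kit: weight 4+2=6, value 36+42=78
Best: 90 pts.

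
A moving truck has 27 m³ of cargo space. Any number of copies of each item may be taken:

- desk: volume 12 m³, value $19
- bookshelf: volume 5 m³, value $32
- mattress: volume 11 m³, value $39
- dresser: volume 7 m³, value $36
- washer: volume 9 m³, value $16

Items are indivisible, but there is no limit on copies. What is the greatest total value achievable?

Best value-per-unit is bookshelf at 32/5; filling with it alone gives 5×32 = 160.
Optimal mix: 4×bookshelf + 1×dresser → volume 27, value 164.

$164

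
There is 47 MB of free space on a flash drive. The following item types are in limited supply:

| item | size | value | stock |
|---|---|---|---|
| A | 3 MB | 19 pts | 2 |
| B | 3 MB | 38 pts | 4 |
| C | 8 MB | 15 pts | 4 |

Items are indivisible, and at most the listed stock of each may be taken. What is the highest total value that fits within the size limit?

235 pts

Best selections within size 47 and stock limits:
- 2×A + 4×B + 3×C: size 42, value 235
- 1×A + 4×B + 4×C: size 47, value 231
- 2×A + 4×B + 2×C: size 34, value 220
- 1×A + 4×B + 3×C: size 39, value 216
Best: 235 pts.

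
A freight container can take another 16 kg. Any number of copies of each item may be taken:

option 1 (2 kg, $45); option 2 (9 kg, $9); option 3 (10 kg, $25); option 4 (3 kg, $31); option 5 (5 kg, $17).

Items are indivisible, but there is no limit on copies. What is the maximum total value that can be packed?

Best value-per-unit is option 1 at 45/2, and filling with it alone uses weight 8×2=16. No mix of the others beats 8×45 = 360.

$360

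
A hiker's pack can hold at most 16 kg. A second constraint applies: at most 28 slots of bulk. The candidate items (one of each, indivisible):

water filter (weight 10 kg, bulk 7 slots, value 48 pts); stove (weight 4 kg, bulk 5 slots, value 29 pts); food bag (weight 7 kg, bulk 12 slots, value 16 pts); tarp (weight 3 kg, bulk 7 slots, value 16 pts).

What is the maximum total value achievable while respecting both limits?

Feasible sets respecting both limits:
- water filter+stove: weight 14, bulk 12, value 77
- water filter+tarp: weight 13, bulk 14, value 64
- stove+food bag+tarp: weight 14, bulk 24, value 61
Best: 77 pts.

77 pts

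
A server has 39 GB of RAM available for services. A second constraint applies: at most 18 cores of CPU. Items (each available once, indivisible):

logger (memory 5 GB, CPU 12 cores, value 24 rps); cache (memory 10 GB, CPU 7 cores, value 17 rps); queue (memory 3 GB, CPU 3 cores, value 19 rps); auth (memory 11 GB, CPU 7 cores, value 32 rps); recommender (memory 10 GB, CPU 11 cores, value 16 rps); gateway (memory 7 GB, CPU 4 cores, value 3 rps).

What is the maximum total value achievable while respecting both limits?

Feasible sets respecting both limits:
- cache+queue+auth: memory 24, CPU 17, value 68
- queue+auth+gateway: memory 21, CPU 14, value 54
- cache+auth+gateway: memory 28, CPU 18, value 52
- queue+auth: memory 14, CPU 10, value 51
Best: 68 rps.

68 rps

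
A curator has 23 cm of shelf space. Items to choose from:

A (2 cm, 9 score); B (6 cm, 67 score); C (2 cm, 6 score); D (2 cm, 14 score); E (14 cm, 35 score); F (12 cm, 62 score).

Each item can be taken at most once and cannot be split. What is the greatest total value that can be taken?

152 score

Check high-value combinations within 23 cm:
- A+B+D+F: length 2+6+2+12=22, value 9+67+14+62=152
- B+C+D+F: length 6+2+2+12=22, value 67+6+14+62=149
- A+B+C+F: length 2+6+2+12=22, value 9+67+6+62=144
- B+D+F: length 6+2+12=20, value 67+14+62=143
Best: 152 score.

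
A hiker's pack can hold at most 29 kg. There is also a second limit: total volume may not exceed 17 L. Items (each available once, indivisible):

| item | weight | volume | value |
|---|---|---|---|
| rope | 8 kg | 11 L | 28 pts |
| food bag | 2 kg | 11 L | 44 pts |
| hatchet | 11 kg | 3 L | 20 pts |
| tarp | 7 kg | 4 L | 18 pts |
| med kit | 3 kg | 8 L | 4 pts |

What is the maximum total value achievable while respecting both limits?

64 pts

Feasible sets respecting both limits:
- food bag+hatchet: weight 13, volume 14, value 64
- food bag+tarp: weight 9, volume 15, value 62
- rope+hatchet: weight 19, volume 14, value 48
- rope+tarp: weight 15, volume 15, value 46
Best: 64 pts.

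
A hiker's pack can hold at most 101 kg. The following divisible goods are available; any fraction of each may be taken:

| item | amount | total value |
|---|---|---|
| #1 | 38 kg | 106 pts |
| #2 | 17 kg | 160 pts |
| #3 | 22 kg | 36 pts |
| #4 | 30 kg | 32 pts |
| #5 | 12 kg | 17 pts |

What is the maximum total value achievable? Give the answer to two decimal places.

Take in order of value per unit:
- #2 (160/17 per unit): all 17 → value 160, running total 160.00
- #1 (106/38 per unit): all 38 → value 106, running total 266.00
- #3 (36/22 per unit): all 22 → value 36, running total 302.00
- #5 (17/12 per unit): all 12 → value 17, running total 319.00
- #4 (32/30 per unit): 12 of 30 → value 12×32/30 = 12.8000, running total 331.80
Total 331.80.

331.80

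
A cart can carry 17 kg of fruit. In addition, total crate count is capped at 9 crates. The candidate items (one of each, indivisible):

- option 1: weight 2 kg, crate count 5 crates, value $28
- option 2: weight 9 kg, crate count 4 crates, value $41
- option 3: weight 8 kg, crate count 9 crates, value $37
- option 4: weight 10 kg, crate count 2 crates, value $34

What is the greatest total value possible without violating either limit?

$69

Feasible sets respecting both limits:
- option 1+option 2: weight 11, crate count 9, value 69
- option 1+option 4: weight 12, crate count 7, value 62
- option 2: weight 9, crate count 4, value 41
Best: $69.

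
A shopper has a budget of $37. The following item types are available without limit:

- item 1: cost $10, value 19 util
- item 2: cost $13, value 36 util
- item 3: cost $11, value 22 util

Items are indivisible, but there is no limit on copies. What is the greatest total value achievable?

Best value-per-unit is item 2 at 36/13; filling with it alone gives 2×36 = 72.
Optimal mix: 2×item 2 + 1×item 3 → cost 37, value 94.

94 util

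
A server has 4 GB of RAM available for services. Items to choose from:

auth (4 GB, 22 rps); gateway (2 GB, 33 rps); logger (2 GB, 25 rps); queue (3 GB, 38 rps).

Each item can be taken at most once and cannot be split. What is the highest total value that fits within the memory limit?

This is a 0/1 knapsack; check combinations near the capacity.
- gateway+logger: memory 2+2=4, value 33+25=58
- queue: memory 3, value 38
- gateway: memory 2, value 33
- logger: memory 2, value 25
- auth: memory 4, value 22
Best: 58 rps.

58 rps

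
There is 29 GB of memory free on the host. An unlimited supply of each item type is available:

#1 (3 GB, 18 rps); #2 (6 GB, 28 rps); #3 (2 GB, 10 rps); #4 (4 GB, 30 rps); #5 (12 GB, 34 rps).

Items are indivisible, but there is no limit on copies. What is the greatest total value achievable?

Best value-per-unit is #4 at 30/4, and filling with it alone uses memory 7×4=28. No mix of the others beats 7×30 = 210.

210 rps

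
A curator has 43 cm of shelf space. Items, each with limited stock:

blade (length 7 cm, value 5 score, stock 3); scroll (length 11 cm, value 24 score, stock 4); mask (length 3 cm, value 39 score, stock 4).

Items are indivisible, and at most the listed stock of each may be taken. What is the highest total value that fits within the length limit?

Best selections within length 43 and stock limits:
- 1×blade + 2×scroll + 4×mask: length 41, value 209
- 2×scroll + 4×mask: length 34, value 204
- 2×blade + 1×scroll + 4×mask: length 37, value 190
- 3×scroll + 3×mask: length 42, value 189
Best: 209 score.

209 score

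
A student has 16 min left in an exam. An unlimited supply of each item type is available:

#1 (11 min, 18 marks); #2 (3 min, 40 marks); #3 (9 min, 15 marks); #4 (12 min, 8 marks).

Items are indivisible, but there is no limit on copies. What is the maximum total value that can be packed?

200 marks

Best value-per-unit is #2 at 40/3, and filling with it alone uses time 5×3=15. No mix of the others beats 5×40 = 200.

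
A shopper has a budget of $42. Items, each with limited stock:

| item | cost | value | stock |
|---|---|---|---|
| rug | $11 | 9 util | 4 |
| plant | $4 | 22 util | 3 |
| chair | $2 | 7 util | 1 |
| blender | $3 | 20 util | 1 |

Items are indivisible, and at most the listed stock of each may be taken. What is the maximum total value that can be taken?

111 util

Best selections within cost 42 and stock limits:
- 2×rug + 3×plant + 1×chair + 1×blender: cost 39, value 111
- 2×rug + 3×plant + 1×blender: cost 37, value 104
- 1×rug + 3×plant + 1×chair + 1×blender: cost 28, value 102
Best: 111 util.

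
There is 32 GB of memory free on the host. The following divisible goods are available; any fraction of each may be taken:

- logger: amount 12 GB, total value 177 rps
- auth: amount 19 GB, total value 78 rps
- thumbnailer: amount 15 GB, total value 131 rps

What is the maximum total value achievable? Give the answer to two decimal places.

Take in order of value per unit:
- logger (177/12 per unit): all 12 → value 177, running total 177.00
- thumbnailer (131/15 per unit): all 15 → value 131, running total 308.00
- auth (78/19 per unit): 5 of 19 → value 5×78/19 = 20.5263, running total 328.53
Total 328.53.

328.53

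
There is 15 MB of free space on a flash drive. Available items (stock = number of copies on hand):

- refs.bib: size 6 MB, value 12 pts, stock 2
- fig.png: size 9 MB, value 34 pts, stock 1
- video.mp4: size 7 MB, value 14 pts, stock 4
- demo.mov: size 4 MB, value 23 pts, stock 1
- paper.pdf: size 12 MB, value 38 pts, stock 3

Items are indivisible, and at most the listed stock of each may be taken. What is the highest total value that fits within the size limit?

57 pts

Top feasible selections:
- 1×fig.png + 1×demo.mov: size 13, value 57
- 1×refs.bib + 1×fig.png: size 15, value 46
- 1×paper.pdf: size 12, value 38
Best: 57 pts.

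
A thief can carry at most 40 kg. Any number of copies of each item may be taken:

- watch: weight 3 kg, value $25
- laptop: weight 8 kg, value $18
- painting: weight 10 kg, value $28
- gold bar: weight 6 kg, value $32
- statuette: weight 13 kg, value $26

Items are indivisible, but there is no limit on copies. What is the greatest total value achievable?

$325

Best value-per-unit is watch at 25/3, and filling with it alone uses weight 13×3=39. No mix of the others beats 13×25 = 325.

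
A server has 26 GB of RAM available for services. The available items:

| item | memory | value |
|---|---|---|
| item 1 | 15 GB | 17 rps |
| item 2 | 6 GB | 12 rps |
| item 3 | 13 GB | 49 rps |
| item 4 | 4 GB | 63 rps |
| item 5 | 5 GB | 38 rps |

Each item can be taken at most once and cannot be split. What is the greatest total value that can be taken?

150 rps

This is a 0/1 knapsack; check combinations near the capacity.
- item 3+item 4+item 5: memory 13+4+5=22, value 49+63+38=150
- item 2+item 3+item 4: memory 6+13+4=23, value 12+49+63=124
- item 1+item 4+item 5: memory 15+4+5=24, value 17+63+38=118
Best: 150 rps.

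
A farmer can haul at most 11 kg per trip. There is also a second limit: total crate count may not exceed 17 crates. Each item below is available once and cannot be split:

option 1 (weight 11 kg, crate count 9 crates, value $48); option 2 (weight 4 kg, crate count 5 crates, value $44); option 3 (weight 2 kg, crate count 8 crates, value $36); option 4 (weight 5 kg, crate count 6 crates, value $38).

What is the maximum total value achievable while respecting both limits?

$82

Feasible sets respecting both limits:
- option 2+option 4: weight 9, crate count 11, value 82
- option 2+option 3: weight 6, crate count 13, value 80
- option 3+option 4: weight 7, crate count 14, value 74
- option 1: weight 11, crate count 9, value 48
Best: $82.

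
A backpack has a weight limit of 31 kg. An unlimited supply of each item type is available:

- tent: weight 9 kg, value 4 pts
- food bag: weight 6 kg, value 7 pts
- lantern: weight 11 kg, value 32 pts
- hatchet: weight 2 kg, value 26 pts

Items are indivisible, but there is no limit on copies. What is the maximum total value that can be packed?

390 pts

Best value-per-unit is hatchet at 26/2, and filling with it alone uses weight 15×2=30. No mix of the others beats 15×26 = 390.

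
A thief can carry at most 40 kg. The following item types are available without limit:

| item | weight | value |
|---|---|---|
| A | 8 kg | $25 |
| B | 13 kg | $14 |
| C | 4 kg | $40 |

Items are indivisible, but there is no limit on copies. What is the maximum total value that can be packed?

$400

Best value-per-unit is C at 40/4, and filling with it alone uses weight 10×4=40. No mix of the others beats 10×40 = 400.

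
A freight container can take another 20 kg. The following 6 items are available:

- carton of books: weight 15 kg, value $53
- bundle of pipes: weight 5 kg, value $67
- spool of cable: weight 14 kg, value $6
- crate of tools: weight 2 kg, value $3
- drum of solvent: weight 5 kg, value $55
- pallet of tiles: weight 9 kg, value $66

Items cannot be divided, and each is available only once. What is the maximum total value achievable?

Check high-value combinations within 20 kg:
- bundle of pipes+drum of solvent+pallet of tiles: weight 5+5+9=19, value 67+55+66=188
- bundle of pipes+crate of tools+pallet of tiles: weight 5+2+9=16, value 67+3+66=136
- bundle of pipes+pallet of tiles: weight 5+9=14, value 67+66=133
Best: $188.

$188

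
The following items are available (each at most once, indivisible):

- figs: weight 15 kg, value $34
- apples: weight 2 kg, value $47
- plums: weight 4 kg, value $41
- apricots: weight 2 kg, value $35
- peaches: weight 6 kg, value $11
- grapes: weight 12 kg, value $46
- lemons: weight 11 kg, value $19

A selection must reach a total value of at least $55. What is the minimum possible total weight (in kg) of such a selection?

Subsets with value ≥ 55, sorted by total weight:
- apples+apricots: weight 4, value 82
- apples+plums: weight 6, value 88
Minimum weight: 4 kg.

4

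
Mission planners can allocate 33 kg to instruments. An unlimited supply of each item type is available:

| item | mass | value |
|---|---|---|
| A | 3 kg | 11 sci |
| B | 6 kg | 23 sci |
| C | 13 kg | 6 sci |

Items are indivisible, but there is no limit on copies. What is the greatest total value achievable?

126 sci

Best value-per-unit is B at 23/6; filling with it alone gives 5×23 = 115.
Optimal mix: 1×A + 5×B → mass 33, value 126.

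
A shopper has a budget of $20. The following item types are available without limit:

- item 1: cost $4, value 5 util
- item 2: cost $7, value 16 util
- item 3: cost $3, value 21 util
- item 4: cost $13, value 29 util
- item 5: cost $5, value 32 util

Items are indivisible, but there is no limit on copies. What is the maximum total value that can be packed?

137 util

Best value-per-unit is item 3 at 21/3; filling with it alone gives 6×21 = 126.
Optimal mix: 5×item 3 + 1×item 5 → cost 20, value 137.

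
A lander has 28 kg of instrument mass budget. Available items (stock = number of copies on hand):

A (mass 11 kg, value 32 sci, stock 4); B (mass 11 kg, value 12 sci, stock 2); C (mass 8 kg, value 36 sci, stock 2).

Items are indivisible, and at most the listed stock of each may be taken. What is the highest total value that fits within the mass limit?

Top feasible selections:
- 1×A + 2×C: mass 27, value 104
- 1×B + 2×C: mass 27, value 84
- 2×C: mass 16, value 72
Best: 104 sci.

104 sci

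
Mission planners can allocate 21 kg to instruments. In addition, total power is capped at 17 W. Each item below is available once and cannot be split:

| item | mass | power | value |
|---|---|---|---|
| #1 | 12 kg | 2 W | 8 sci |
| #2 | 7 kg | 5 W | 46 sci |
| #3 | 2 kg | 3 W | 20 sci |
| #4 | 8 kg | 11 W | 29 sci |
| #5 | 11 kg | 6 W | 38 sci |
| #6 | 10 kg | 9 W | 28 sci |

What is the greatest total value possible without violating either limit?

104 sci

Feasible sets respecting both limits:
- #2+#3+#5: mass 20, power 14, value 104
- #2+#3+#6: mass 19, power 17, value 94
- #2+#5: mass 18, power 11, value 84
- #2+#4: mass 15, power 16, value 75
Best: 104 sci.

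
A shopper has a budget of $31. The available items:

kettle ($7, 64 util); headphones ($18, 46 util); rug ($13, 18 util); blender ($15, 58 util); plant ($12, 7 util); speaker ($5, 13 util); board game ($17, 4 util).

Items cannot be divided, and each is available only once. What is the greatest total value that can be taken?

135 util

Check high-value combinations within $31:
- kettle+blender+speaker: cost 7+15+5=27, value 64+58+13=135
- kettle+headphones+speaker: cost 7+18+5=30, value 64+46+13=123
- kettle+blender: cost 7+15=22, value 64+58=122
Best: 135 util.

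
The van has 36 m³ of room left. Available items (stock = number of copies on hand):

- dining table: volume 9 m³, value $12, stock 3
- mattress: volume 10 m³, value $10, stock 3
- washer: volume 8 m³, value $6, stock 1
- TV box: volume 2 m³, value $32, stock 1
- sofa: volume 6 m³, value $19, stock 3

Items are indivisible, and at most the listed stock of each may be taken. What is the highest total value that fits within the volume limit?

$101

Best selections within volume 36 and stock limits:
- 1×dining table + 1×TV box + 3×sofa: volume 29, value 101
- 1×mattress + 1×TV box + 3×sofa: volume 30, value 99
- 1×washer + 1×TV box + 3×sofa: volume 28, value 95
Best: $101.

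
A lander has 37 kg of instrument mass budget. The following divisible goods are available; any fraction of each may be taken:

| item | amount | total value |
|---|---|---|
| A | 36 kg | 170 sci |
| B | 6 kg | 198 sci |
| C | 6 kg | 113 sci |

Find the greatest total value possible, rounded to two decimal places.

429.06

Take in order of value per unit:
- B (198/6 per unit): all 6 → value 198, running total 198.00
- C (113/6 per unit): all 6 → value 113, running total 311.00
- A (170/36 per unit): 25 of 36 → value 25×170/36 = 118.0556, running total 429.06
Total 429.06.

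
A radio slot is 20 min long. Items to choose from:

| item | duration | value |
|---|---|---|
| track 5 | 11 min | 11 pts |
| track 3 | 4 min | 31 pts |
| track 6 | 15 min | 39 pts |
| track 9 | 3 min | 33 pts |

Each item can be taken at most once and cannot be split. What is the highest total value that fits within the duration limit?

Check high-value combinations within 20 min:
- track 5+track 3+track 9: duration 11+4+3=18, value 11+31+33=75
- track 6+track 9: duration 15+3=18, value 39+33=72
- track 3+track 6: duration 4+15=19, value 31+39=70
Best: 75 pts.

75 pts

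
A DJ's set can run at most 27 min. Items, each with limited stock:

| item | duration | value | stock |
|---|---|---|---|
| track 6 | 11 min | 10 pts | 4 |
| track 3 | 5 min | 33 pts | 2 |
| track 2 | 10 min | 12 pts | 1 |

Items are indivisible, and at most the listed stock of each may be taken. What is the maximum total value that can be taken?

78 pts

Best selections within duration 27 and stock limits:
- 2×track 3 + 1×track 2: duration 20, value 78
- 1×track 6 + 2×track 3: duration 21, value 76
Best: 78 pts.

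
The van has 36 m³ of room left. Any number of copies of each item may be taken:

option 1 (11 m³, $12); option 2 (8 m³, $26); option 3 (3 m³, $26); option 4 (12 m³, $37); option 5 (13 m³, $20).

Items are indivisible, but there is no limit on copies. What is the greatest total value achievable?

Best value-per-unit is option 3 at 26/3, and filling with it alone uses volume 12×3=36. No mix of the others beats 12×26 = 312.

$312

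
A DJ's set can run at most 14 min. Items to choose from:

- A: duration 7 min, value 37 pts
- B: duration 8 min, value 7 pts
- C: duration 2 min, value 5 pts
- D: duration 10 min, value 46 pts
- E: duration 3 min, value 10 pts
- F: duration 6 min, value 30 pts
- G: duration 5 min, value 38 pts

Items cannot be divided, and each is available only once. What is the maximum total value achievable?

Check high-value combinations within 14 min:
- A+C+G: duration 7+2+5=14, value 37+5+38=80
- E+F+G: duration 3+6+5=14, value 10+30+38=78
- A+G: duration 7+5=12, value 37+38=75
- C+F+G: duration 2+6+5=13, value 5+30+38=73
Best: 80 pts.

80 pts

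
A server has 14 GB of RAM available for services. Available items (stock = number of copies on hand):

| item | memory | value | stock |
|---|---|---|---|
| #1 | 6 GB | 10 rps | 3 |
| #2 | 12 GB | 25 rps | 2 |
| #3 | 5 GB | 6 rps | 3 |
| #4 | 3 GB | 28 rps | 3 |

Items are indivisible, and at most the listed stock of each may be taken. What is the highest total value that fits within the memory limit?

Top feasible selections:
- 1×#3 + 3×#4: memory 14, value 90
- 3×#4: memory 9, value 84
Best: 90 rps.

90 rps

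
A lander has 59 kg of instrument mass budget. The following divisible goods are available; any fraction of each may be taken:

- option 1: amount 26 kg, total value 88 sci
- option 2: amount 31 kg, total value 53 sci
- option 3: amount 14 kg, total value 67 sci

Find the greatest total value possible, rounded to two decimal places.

187.48

Take in order of value per unit:
- option 3 (67/14 per unit): all 14 → value 67, running total 67.00
- option 1 (88/26 per unit): all 26 → value 88, running total 155.00
- option 2 (53/31 per unit): 19 of 31 → value 19×53/31 = 32.4839, running total 187.48
Total 187.48.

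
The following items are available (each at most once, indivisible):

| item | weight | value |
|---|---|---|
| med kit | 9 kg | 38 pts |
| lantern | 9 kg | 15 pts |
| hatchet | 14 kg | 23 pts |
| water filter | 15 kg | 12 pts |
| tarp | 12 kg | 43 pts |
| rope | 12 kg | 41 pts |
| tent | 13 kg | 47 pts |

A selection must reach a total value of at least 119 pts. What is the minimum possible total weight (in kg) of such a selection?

Subsets with value ≥ 119, sorted by total weight:
- med kit+tarp+rope: weight 33, value 122
- med kit+tarp+tent: weight 34, value 128
Minimum weight: 33 kg.

33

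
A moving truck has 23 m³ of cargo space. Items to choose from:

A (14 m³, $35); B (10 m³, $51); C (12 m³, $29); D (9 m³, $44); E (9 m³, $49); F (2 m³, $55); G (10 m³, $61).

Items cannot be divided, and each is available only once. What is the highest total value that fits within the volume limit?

$167

Check high-value combinations within 23 m³:
- B+F+G: volume 10+2+10=22, value 51+55+61=167
- E+F+G: volume 9+2+10=21, value 49+55+61=165
- D+F+G: volume 9+2+10=21, value 44+55+61=160
Best: $167.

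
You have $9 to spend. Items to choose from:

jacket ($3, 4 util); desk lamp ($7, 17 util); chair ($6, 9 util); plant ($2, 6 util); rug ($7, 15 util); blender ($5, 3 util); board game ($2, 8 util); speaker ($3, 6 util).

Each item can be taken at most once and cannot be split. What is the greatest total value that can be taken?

25 util

Check high-value combinations within $9:
- desk lamp+board game: cost 7+2=9, value 17+8=25
- desk lamp+plant: cost 7+2=9, value 17+6=23
- rug+board game: cost 7+2=9, value 15+8=23
- plant+rug: cost 2+7=9, value 6+15=21
- plant+board game+speaker: cost 2+2+3=7, value 6+8+6=20
Best: 25 util.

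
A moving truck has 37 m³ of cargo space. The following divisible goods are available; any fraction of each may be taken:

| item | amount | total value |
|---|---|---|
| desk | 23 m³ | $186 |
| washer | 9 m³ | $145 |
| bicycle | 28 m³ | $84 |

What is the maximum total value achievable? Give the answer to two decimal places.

346.00

Take in order of value per unit:
- washer (145/9 per unit): all 9 → value 145, running total 145.00
- desk (186/23 per unit): all 23 → value 186, running total 331.00
- bicycle (84/28 per unit): 5 of 28 → value 5×84/28 = 15.0000, running total 346.00
Total 346.00.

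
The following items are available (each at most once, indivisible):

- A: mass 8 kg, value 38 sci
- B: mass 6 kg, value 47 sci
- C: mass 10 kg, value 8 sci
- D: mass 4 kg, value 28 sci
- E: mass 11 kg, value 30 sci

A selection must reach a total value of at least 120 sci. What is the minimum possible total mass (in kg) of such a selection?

28

Subsets with value ≥ 120, sorted by total mass:
- A+B+C+D: mass 28, value 121
- A+B+D+E: mass 29, value 143
Minimum mass: 28 kg.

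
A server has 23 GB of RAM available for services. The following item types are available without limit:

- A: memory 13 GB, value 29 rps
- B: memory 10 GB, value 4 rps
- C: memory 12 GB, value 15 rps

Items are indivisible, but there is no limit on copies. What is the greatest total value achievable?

Best value-per-unit is A at 29/13; filling with it alone gives 1×29 = 29.
Optimal mix: 1×A + 1×B → memory 23, value 33.

33 rps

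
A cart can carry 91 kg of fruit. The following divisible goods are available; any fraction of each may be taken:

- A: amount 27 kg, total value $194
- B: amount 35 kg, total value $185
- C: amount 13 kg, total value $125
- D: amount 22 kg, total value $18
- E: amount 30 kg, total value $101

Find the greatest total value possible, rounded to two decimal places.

Take in order of value per unit:
- C (125/13 per unit): all 13 → value 125, running total 125.00
- A (194/27 per unit): all 27 → value 194, running total 319.00
- B (185/35 per unit): all 35 → value 185, running total 504.00
- E (101/30 per unit): 16 of 30 → value 16×101/30 = 53.8667, running total 557.87
Total 557.87.

557.87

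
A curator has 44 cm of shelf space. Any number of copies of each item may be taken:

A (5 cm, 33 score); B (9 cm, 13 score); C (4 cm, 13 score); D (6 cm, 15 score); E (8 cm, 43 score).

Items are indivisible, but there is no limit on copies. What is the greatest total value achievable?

277 score

Best value-per-unit is A at 33/5; filling with it alone gives 8×33 = 264.
Optimal mix: 8×A + 1×C → length 44, value 277.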